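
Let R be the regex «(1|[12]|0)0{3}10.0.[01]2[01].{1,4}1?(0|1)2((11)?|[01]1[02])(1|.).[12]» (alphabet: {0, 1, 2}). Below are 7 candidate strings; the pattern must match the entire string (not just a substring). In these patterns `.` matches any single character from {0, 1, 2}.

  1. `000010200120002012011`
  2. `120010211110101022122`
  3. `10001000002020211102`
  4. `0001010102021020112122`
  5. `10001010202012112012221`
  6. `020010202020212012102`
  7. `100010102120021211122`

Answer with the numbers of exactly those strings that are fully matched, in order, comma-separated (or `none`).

1 → match
2 → no match
3 → match
4 → no match
5 → match
6 → no match
7 → match

1, 3, 5, 7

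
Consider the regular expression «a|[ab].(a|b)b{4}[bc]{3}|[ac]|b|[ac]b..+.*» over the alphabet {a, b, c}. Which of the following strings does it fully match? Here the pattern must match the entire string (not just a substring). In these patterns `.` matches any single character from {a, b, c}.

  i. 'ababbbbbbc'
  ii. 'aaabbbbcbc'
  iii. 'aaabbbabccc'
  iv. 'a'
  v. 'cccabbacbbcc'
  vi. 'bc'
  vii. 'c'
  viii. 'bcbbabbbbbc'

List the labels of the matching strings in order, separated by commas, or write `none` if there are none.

i, ii, iv, vii

i → match
ii → match
iii → no match
iv → match
v → no match
vi → no match
vii → match
viii → no match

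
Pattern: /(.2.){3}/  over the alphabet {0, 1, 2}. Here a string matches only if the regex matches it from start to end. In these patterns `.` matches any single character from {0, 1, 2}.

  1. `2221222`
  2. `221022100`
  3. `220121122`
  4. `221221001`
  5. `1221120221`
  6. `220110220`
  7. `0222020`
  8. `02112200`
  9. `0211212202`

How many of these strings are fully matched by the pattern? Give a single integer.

1

1 → no match
2 → no match
3 → match
4 → no match
5 → no match
6 → no match
7 → no match
8 → no match
9 → no match
Total matched: 1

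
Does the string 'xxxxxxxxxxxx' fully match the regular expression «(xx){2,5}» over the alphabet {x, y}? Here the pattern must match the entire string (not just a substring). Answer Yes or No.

No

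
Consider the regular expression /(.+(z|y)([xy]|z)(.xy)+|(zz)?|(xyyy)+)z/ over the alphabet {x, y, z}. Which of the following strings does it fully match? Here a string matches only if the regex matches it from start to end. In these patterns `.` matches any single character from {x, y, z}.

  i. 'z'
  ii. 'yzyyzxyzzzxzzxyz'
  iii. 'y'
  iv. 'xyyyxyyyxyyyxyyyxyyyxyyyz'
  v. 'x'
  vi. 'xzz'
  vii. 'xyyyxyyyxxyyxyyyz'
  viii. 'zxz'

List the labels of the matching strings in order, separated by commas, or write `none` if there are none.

i → match
ii → no match
iii → no match — must end with 'z'
iv → match
v → no match — must end with 'z'
vi → no match
vii → no match
viii → no match

i, iv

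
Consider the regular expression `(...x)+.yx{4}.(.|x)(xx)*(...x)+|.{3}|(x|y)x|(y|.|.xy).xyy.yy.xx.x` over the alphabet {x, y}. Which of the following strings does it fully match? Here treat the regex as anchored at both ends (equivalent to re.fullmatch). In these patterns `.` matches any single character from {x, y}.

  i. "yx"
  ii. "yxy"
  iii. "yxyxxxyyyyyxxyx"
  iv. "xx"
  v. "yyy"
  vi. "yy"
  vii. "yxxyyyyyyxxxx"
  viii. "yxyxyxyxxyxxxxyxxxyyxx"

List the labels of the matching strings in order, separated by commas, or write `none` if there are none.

i → match
ii → match
iii → no match
iv → match
v → match
vi → no match
vii → match
viii → match

i, ii, iv, v, vii, viii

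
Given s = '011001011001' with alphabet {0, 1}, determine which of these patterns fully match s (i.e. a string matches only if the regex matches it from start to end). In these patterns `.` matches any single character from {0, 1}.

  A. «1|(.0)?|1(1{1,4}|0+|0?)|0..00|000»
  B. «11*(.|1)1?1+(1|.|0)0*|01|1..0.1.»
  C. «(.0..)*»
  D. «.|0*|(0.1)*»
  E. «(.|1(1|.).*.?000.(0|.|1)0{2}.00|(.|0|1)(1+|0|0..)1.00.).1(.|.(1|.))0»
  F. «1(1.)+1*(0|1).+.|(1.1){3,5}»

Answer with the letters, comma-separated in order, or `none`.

D

A → no match
B → no match
C → no match
D → match
E → no match — must end with '0'
F → no match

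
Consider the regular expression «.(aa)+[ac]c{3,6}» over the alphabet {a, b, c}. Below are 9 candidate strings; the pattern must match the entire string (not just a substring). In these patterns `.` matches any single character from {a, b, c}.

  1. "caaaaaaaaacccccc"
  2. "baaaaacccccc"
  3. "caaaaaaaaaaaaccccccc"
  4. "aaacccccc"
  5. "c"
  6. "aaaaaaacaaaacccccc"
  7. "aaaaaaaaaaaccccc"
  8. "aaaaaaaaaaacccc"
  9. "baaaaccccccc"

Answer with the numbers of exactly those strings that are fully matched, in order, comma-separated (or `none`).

1, 2, 3, 4, 7, 8, 9

1 → match
2 → match
3 → match
4 → match
5 → no match
6 → no match
7 → match
8 → match
9 → match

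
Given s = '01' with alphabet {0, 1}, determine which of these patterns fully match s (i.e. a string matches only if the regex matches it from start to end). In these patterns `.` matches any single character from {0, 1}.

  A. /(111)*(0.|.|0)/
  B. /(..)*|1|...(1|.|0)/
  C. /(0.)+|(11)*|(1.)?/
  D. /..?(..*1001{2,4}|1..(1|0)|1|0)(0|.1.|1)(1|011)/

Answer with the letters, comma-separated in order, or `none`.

A → match
B → match
C → match
D → no match

A, B, C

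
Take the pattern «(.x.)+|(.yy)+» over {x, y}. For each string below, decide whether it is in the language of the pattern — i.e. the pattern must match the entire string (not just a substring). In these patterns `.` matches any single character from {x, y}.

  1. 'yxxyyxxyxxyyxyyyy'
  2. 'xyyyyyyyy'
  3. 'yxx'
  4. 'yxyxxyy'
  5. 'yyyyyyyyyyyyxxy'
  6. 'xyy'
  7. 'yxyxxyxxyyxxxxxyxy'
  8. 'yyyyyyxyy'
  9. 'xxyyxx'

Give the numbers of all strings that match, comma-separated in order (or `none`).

2, 3, 6, 7, 8, 9

1 → no match
2 → match
3 → match
4 → no match
5 → no match
6 → match
7 → match
8 → match
9 → match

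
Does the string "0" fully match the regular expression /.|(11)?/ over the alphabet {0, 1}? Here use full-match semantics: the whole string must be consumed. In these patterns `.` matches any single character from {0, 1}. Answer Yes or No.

Yes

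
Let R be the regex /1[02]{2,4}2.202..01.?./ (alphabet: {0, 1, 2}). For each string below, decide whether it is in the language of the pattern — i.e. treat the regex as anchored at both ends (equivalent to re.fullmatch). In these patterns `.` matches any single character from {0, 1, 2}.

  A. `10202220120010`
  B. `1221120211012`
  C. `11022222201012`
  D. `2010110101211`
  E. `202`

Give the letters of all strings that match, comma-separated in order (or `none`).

none

A → no match
B → no match
C → no match
D → no match — must start with `1`
E. `202` → no match — must start with `1`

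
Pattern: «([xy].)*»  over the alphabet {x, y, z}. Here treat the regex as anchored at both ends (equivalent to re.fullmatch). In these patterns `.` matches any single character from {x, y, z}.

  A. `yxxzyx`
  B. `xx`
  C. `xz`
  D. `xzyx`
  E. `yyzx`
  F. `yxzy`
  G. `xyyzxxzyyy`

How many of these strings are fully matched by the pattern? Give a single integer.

4

A. `yxxzyx` → match
B. `xx` → match
C. `xz` → match
D. `xzyx` → match
E. `yyzx` → no match
F. `yxzy` → no match
G. `xyyzxxzyyy` → no match
Total matched: 4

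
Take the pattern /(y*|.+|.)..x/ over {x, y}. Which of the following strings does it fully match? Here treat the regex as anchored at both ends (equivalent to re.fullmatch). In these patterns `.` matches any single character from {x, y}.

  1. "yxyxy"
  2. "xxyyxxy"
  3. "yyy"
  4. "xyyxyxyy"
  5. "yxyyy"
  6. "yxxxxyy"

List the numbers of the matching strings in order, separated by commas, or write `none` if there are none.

1. "yxyxy" → no match — must end with "x"
2. "xxyyxxy" → no match — must end with "x"
3. "yyy" → no match — must end with "x"
4. "xyyxyxyy" → no match — must end with "x"
5. "yxyyy" → no match — must end with "x"
6. "yxxxxyy" → no match — must end with "x"

none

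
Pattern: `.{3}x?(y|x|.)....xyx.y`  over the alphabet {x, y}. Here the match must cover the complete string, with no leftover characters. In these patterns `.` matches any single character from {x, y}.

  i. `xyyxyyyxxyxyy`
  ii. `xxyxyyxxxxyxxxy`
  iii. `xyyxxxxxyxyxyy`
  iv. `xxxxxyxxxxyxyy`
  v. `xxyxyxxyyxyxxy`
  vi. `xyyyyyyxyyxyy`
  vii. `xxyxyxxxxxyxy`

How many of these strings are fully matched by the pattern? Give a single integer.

4

i → match
ii → no match
iii → match
iv → match
v → match
vi → no match
vii → no match
Total matched: 4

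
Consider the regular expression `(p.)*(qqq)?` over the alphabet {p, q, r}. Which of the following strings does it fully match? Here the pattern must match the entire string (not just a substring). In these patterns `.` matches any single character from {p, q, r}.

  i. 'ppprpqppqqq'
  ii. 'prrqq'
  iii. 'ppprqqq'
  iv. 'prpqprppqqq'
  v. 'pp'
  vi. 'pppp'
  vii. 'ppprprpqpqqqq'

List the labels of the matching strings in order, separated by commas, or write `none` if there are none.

i, iii, iv, v, vi, vii

i → match
ii → no match
iii → match
iv → match
v → match
vi → match
vii → match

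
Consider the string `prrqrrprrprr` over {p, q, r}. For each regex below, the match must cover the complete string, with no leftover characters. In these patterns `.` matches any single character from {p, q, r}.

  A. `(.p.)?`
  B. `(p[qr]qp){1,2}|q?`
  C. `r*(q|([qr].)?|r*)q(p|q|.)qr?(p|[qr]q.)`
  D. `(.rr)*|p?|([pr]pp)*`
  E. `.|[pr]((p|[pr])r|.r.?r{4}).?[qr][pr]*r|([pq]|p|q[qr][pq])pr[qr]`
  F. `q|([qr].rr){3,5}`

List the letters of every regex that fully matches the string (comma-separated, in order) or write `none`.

D, E

A → no match
B → no match
C → no match
D → match
E → match
F → no match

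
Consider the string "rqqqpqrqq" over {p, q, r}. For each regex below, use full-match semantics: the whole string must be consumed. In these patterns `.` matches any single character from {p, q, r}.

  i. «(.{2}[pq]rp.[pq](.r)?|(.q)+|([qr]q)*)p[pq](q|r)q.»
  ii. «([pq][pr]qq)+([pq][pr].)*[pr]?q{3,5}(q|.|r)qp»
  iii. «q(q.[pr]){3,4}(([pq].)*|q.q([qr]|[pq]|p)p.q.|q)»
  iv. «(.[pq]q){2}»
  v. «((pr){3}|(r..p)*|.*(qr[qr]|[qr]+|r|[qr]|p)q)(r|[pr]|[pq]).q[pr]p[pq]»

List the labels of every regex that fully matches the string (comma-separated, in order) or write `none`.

i

i → match
ii → no match — must end with "qp"
iii → no match — must start with "qq"
iv → no match
v → no match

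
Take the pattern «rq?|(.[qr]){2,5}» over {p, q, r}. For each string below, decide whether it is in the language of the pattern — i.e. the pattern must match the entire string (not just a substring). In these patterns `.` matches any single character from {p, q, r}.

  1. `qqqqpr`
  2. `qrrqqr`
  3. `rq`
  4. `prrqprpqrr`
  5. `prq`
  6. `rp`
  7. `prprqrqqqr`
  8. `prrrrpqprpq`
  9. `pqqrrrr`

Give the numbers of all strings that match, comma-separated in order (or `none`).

1 → match
2 → match
3 → match
4 → match
5 → no match
6 → no match
7 → match
8 → no match
9 → no match

1, 2, 3, 4, 7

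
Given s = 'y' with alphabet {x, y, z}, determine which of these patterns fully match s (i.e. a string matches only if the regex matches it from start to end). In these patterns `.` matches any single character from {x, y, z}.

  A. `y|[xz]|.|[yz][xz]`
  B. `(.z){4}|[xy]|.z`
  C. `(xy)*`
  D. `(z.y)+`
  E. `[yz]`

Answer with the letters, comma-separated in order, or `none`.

A → match
B → match
C → no match
D → no match — must start with 'z'
E → match

A, B, E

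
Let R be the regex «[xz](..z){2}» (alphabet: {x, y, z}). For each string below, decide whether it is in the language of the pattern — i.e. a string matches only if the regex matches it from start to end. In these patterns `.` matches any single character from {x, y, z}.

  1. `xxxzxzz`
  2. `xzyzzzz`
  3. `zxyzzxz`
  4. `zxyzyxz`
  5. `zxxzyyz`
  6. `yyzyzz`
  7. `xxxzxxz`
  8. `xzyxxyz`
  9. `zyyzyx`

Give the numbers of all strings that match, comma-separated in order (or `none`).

1, 2, 3, 4, 5, 7

1 → match
2 → match
3 → match
4 → match
5 → match
6 → no match
7 → match
8 → no match
9 → no match — must end with `z`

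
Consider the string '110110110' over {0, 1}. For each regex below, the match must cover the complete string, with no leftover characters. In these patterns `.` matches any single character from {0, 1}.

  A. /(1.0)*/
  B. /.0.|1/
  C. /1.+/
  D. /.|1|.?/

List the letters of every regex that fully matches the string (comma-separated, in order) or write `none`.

A, C

A → match
B → no match
C → match
D → no match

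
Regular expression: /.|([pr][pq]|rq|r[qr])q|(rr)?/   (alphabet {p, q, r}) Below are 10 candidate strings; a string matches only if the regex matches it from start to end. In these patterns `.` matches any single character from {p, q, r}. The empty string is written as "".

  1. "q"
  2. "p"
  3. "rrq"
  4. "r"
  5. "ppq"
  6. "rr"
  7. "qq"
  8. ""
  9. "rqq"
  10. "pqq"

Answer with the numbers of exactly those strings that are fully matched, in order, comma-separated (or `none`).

1 → match
2 → match
3 → match
4 → match
5 → match
6 → match
7 → no match
8 → match
9 → match
10 → match

1, 2, 3, 4, 5, 6, 8, 9, 10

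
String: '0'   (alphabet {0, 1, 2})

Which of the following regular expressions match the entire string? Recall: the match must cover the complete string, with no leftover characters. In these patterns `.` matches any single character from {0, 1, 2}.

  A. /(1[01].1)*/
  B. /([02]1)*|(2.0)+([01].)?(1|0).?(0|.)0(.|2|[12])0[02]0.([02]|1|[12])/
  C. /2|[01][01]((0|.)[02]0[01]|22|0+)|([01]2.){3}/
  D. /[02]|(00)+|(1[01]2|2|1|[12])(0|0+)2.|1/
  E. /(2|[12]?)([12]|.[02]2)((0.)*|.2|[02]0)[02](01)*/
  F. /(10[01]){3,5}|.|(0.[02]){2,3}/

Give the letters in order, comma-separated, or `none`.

A → no match
B → no match
C → no match
D → match
E → no match
F → match

D, F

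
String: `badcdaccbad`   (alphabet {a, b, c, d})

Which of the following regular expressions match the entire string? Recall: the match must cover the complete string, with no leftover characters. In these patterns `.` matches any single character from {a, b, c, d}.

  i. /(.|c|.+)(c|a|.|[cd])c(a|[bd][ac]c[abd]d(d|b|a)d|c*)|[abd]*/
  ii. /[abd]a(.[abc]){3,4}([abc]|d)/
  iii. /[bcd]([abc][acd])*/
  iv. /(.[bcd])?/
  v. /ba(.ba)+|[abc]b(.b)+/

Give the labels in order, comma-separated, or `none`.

ii

i → no match
ii → match
iii → no match
iv → no match
v → no match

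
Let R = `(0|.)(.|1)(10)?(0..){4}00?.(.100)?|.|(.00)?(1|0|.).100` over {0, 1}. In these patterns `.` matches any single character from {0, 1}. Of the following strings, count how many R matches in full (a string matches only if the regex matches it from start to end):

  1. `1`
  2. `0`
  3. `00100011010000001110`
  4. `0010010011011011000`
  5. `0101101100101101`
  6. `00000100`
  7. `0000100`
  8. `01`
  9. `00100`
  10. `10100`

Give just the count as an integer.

1 → match
2 → match
3 → no match
4 → match
5 → match
6 → match
7 → no match
8 → no match
9 → match
10 → match
Total matched: 7

7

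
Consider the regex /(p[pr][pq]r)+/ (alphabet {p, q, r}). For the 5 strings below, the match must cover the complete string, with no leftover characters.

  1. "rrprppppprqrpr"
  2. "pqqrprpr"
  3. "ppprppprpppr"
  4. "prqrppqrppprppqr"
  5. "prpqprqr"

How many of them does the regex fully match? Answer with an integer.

2

1 → no match — must start with "p"
2 → no match
3 → match
4 → match
5 → no match
Total matched: 2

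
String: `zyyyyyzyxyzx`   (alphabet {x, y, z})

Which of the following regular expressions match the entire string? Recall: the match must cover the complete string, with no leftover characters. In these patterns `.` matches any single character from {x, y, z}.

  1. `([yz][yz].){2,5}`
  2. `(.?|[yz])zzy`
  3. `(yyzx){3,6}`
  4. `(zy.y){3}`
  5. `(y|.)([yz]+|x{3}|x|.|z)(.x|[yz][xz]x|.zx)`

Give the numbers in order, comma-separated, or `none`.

1

1 → match
2 → no match — must end with `zzy`
3 → no match — must start with `yyzx`
4 → no match — must end with `y`
5 → no match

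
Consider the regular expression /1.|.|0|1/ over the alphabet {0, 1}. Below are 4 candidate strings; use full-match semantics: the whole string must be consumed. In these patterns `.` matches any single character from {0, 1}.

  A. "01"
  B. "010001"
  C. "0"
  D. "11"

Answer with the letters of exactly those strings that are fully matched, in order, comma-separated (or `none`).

A → no match
B → no match
C → match
D → match

C, D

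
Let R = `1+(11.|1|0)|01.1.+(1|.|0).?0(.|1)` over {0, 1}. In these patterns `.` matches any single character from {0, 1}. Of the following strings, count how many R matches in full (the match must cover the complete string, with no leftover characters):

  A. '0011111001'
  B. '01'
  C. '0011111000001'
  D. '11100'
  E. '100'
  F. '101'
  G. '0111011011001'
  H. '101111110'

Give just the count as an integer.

A → no match
B → no match
C → no match
D → no match
E → no match
F → no match
G → match
H → no match
Total matched: 1

1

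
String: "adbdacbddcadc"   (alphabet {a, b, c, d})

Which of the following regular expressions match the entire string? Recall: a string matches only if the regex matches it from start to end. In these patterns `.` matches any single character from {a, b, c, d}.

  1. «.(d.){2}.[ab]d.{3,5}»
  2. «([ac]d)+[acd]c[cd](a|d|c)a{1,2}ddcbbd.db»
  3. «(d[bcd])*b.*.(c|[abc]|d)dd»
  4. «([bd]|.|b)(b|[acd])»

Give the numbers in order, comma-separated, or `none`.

1

1 → match
2 → no match — must end with "db"
3 → no match — must end with "dd"
4 → no match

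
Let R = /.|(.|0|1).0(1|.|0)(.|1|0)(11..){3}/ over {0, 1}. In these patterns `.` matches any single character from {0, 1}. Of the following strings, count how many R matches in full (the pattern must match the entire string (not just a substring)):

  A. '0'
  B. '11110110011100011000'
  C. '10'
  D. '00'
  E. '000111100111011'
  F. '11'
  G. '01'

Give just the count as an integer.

A → match
B → no match
C → no match
D → no match
E → no match
F → no match
G → no match
Total matched: 1

1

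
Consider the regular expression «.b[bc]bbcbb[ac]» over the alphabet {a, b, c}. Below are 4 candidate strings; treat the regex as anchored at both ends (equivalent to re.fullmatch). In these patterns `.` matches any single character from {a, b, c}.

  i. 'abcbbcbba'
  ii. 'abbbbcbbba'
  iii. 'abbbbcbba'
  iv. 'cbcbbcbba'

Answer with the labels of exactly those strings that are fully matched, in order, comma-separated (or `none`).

i. 'abcbbcbba' → match
ii. 'abbbbcbbba' → no match
iii. 'abbbbcbba' → match
iv. 'cbcbbcbba' → match

i, iii, iv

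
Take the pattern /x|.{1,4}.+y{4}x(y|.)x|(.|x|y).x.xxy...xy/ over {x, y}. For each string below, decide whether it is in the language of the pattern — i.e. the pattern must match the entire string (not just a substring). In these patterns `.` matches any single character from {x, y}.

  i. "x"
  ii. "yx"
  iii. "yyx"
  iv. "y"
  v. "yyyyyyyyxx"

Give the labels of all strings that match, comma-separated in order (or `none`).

i

i → match
ii → no match
iii → no match
iv → no match
v → no match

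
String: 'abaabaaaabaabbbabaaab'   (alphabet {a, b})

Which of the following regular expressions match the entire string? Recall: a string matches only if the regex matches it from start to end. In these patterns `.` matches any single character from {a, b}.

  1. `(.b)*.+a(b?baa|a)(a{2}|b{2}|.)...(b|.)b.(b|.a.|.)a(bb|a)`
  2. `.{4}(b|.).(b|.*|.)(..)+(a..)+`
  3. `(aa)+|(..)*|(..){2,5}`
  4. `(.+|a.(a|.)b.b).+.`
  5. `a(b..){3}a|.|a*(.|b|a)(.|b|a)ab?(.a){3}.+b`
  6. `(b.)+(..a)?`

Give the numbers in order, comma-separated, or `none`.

2, 4, 5

1 → no match
2 → match
3 → no match
4 → match
5 → match
6 → no match — must start with 'b'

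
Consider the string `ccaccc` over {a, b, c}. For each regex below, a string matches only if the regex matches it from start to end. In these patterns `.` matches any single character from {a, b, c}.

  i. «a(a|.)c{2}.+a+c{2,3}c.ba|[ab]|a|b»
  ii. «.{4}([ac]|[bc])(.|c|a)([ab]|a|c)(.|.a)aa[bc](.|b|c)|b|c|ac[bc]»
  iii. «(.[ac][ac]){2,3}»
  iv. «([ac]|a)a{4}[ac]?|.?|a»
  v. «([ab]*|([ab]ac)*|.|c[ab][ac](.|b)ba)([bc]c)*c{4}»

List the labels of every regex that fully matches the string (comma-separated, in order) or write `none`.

i → no match
ii → no match
iii → match
iv → no match
v → no match

iii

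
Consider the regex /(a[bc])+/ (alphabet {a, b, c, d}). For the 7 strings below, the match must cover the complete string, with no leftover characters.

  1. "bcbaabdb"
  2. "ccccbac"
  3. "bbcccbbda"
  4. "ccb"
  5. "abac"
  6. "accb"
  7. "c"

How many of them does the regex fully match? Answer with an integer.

1

1 → no match — must start with "a"
2 → no match — must start with "a"
3 → no match — must start with "a"
4 → no match — must start with "a"
5 → match
6 → no match
7 → no match — must start with "a"
Total matched: 1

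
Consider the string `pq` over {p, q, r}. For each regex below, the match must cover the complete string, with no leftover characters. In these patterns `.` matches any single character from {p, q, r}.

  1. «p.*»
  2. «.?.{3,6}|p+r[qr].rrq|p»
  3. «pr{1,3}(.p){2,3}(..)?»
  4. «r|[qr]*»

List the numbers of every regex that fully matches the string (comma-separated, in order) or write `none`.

1 → match
2 → no match
3 → no match — must start with `pr`
4 → no match

1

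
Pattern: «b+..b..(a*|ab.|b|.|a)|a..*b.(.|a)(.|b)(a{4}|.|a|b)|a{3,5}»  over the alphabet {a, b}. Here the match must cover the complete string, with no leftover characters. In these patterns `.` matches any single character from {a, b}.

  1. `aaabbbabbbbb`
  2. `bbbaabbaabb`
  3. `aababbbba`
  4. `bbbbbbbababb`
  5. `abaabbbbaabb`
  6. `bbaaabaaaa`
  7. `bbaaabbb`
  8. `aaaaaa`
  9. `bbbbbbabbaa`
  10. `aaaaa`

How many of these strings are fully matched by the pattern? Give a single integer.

7

1 → match
2 → match
3 → match
4 → match
5 → match
6 → no match
7 → no match
8 → no match
9 → match
10 → match
Total matched: 7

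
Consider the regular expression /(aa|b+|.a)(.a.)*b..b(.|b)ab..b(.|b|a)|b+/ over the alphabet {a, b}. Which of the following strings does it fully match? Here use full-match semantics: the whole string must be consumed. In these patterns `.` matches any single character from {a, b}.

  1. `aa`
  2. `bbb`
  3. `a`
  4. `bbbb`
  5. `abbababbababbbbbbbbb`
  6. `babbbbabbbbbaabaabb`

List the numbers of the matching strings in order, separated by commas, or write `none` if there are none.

1 → no match
2 → match
3 → no match
4 → match
5 → no match
6 → no match

2, 4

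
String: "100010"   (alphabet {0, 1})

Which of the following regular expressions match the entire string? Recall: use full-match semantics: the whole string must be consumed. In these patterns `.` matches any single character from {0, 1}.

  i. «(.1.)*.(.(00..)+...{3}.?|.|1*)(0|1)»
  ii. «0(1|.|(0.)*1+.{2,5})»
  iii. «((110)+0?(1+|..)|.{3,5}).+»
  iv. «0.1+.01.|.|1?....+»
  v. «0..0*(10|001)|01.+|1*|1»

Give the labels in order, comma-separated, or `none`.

i → no match
ii → no match — must start with "0"
iii → match
iv → match
v → no match

iii, iv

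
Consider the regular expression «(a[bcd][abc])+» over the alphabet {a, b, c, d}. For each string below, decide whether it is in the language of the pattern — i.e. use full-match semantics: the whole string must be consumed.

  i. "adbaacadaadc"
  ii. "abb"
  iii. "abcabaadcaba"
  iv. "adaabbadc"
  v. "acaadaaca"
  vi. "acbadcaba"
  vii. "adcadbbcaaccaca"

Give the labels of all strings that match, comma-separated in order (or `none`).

ii, iii, iv, v, vi

i → no match
ii → match
iii → match
iv → match
v → match
vi → match
vii → no match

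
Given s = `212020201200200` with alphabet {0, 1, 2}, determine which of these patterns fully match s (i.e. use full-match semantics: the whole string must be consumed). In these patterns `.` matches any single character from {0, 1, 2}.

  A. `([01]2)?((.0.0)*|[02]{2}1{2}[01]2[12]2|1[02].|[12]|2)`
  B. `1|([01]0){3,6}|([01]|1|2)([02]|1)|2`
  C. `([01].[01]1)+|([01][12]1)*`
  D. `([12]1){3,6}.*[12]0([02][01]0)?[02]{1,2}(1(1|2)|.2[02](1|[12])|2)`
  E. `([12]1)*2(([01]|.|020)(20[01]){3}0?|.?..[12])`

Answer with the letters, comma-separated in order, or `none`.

A → no match
B → no match
C → no match
D → no match
E → match

E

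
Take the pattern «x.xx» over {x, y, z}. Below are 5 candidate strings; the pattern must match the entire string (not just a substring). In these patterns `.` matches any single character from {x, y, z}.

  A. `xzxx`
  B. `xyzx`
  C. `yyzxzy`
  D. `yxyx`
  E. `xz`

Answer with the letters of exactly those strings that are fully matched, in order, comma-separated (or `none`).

A → match
B → no match — must end with `xx`
C → no match — must start with `x`
D → no match — must start with `x`
E → no match — must end with `xx`

A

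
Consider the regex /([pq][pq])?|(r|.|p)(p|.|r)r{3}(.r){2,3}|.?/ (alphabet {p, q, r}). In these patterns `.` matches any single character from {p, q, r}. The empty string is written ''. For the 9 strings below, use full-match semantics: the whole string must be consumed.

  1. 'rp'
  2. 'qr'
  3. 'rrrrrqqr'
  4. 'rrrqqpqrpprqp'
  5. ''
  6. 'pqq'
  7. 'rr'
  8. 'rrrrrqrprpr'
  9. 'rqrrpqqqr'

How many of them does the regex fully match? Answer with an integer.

1 → no match
2 → no match
3 → no match
4 → no match
5 → match
6 → no match
7 → no match
8 → match
9 → no match
Total matched: 2

2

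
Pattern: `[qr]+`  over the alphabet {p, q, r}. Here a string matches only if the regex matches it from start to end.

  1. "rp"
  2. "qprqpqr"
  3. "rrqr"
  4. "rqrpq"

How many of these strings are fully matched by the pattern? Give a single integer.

1

1 → no match
2 → no match
3 → match
4 → no match
Total matched: 1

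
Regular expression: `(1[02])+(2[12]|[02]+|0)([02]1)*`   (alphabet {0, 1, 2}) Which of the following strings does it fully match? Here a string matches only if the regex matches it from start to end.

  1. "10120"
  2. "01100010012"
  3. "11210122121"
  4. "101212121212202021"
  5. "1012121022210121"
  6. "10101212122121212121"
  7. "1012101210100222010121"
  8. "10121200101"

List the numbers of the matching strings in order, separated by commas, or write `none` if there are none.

1 → match
2 → no match — must start with "1"
3 → no match
4 → match
5 → match
6 → match
7 → match
8 → match

1, 4, 5, 6, 7, 8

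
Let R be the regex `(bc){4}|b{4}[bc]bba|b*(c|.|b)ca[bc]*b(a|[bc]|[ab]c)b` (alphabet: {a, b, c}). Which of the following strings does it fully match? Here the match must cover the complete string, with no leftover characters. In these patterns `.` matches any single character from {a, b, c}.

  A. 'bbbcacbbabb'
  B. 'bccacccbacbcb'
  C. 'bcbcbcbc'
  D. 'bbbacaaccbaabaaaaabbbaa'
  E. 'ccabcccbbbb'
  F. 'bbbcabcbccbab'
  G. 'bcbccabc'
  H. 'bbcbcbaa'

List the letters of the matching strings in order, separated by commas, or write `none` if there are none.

A → no match
B → no match
C → match
D → no match
E → match
F → match
G → no match
H → no match

C, E, F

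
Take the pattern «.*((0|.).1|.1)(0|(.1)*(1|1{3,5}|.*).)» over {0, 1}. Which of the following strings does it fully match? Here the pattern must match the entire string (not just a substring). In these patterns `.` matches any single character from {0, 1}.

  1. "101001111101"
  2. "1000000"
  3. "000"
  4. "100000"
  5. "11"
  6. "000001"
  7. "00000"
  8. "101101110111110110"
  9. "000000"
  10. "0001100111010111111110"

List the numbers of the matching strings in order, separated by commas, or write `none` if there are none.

1, 8, 10

1 → match
2 → no match
3 → no match
4 → no match
5 → no match
6 → no match
7 → no match
8 → match
9 → no match
10 → match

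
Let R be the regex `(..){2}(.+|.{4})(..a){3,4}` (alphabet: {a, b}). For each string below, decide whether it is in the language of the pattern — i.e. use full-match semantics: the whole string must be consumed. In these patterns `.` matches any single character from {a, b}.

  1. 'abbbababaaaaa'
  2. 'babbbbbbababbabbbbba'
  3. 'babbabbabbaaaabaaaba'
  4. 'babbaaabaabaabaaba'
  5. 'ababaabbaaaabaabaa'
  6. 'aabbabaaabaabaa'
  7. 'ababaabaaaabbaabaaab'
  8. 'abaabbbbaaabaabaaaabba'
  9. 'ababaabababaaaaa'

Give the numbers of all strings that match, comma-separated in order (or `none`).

1 → no match
2 → no match
3 → match
4 → match
5 → match
6 → match
7 → no match — must end with 'a'
8 → match
9 → match

3, 4, 5, 6, 8, 9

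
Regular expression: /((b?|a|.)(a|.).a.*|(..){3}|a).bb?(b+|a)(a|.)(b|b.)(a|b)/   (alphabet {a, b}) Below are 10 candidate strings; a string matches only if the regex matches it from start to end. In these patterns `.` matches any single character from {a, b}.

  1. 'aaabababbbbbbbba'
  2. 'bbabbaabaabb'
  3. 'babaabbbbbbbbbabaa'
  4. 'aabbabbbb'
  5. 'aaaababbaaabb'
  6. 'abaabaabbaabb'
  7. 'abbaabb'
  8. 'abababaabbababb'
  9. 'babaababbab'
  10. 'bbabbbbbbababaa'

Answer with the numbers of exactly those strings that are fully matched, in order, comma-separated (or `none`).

1, 2, 3, 4, 6, 7, 9

1 → match
2 → match
3 → match
4 → match
5 → no match
6 → match
7 → match
8 → no match
9 → match
10 → no match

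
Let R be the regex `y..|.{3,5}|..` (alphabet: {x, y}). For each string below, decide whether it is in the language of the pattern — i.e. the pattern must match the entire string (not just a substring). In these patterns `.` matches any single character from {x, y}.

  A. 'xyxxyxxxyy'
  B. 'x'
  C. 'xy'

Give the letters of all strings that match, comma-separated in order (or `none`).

A → no match
B → no match
C → match

C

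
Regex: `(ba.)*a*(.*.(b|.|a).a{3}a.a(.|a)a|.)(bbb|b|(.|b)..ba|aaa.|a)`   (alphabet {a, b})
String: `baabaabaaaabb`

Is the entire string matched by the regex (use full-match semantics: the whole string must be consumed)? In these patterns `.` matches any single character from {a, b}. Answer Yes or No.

Yes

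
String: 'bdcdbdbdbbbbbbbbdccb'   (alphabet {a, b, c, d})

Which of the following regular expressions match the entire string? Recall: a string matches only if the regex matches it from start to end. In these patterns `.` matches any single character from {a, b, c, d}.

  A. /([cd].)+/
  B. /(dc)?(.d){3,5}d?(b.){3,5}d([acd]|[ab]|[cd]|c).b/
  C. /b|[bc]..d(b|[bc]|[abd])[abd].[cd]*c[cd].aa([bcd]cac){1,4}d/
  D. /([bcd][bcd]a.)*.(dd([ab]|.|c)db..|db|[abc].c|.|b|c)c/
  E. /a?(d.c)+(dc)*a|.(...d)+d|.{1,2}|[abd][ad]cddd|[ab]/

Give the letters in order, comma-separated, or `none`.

A → no match
B → match
C → no match
D → no match — must end with 'c'
E → no match

B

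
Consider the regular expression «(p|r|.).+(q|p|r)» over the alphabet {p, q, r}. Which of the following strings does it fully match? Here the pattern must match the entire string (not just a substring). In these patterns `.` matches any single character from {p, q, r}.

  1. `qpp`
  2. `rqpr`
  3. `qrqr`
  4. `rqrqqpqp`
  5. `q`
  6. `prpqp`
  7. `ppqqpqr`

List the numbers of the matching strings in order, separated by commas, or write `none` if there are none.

1, 2, 3, 4, 6, 7

1 → match
2 → match
3 → match
4 → match
5 → no match
6 → match
7 → match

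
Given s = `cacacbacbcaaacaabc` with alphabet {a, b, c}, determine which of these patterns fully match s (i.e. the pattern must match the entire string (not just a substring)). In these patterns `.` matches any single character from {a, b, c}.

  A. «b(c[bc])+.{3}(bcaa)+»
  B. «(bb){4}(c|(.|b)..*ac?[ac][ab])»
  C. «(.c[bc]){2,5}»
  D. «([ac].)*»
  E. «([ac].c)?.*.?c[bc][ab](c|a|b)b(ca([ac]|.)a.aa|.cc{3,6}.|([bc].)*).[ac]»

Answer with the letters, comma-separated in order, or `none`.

E

A → no match — must start with `bc`
B → no match — must start with `bb`
C → no match
D → no match
E → match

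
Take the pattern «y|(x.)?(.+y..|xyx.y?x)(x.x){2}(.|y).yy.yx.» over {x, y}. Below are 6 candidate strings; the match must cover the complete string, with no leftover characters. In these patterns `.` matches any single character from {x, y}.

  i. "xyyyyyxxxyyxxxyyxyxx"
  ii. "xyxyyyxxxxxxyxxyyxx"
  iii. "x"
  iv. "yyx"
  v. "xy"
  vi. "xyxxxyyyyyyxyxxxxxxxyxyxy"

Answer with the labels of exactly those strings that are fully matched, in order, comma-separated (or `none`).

i → no match
ii → no match
iii → no match
iv → no match
v → no match
vi → no match

none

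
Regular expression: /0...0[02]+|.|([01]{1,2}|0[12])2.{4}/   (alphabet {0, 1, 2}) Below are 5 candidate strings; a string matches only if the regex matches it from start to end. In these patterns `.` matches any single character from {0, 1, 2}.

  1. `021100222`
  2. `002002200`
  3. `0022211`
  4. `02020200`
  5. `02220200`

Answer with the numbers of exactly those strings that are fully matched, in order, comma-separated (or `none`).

1, 2, 3, 4, 5

1. `021100222` → match
2. `002002200` → match
3. `0022211` → match
4. `02020200` → match
5. `02220200` → match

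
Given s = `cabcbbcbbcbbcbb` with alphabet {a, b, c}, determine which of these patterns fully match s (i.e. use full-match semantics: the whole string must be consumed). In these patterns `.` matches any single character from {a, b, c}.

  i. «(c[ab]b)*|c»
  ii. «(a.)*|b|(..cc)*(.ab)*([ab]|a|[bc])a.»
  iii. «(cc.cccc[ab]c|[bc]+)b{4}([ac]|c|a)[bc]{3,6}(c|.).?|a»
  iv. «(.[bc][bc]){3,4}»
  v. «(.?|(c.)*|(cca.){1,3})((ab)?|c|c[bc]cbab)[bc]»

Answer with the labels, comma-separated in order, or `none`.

i → match
ii → no match
iii → no match
iv → no match
v → no match

i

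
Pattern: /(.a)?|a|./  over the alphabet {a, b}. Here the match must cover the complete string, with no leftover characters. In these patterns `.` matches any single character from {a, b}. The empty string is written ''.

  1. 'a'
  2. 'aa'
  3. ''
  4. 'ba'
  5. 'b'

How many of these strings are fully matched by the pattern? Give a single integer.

5

1. 'a' → match
2. 'aa' → match
3. '' → match
4. 'ba' → match
5. 'b' → match
Total matched: 5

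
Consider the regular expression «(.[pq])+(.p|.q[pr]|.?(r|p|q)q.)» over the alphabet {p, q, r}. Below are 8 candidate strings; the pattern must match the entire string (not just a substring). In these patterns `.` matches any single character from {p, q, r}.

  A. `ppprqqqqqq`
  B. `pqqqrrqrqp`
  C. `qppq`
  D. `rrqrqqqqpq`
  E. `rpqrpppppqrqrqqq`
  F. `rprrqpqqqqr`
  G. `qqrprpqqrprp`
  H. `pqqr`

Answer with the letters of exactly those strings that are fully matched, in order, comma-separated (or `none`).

G

A → no match
B → no match
C → no match
D → no match
E → no match
F → no match
G → match
H → no match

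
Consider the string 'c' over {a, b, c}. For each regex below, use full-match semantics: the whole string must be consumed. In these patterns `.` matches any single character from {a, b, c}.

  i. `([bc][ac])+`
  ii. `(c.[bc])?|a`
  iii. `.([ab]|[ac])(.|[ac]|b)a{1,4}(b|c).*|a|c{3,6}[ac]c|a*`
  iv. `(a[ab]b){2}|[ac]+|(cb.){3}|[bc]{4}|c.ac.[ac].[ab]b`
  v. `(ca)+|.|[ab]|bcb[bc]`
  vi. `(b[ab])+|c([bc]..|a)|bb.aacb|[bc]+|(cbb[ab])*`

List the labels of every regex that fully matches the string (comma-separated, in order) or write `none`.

i → no match
ii → no match
iii → no match
iv → match
v → match
vi → match

iv, v, vi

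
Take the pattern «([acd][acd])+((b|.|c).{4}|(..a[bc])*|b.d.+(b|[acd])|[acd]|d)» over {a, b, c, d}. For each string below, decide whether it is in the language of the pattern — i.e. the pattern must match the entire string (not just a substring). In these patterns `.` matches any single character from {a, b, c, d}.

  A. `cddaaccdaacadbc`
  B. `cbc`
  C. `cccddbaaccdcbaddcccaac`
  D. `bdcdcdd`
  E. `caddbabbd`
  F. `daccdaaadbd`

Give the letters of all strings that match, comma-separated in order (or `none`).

A, E, F

A → match
B → no match
C → no match
D → no match
E → match
F → match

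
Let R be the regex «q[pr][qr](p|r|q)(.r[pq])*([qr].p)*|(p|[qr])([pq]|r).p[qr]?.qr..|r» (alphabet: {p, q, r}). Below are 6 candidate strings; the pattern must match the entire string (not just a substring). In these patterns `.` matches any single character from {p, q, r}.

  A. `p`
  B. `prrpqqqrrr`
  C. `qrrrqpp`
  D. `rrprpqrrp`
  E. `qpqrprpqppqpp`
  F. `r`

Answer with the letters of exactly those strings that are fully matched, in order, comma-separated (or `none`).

B, C, E, F

A → no match
B → match
C → match
D → no match
E → match
F → match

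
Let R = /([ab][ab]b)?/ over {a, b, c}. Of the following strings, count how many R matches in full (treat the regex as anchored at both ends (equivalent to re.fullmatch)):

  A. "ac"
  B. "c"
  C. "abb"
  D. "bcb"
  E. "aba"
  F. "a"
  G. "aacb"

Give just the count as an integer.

A → no match
B → no match
C → match
D → no match
E → no match
F → no match
G → no match
Total matched: 1

1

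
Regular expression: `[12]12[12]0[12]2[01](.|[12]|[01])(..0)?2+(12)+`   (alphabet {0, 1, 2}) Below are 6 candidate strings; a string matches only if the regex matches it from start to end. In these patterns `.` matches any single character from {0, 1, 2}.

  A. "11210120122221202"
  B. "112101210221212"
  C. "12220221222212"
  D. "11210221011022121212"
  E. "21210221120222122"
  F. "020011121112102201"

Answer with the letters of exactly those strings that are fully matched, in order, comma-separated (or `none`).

A → no match — must end with "12"
B → match
C → no match
D → match
E → no match — must end with "12"
F → no match — must end with "12"

B, D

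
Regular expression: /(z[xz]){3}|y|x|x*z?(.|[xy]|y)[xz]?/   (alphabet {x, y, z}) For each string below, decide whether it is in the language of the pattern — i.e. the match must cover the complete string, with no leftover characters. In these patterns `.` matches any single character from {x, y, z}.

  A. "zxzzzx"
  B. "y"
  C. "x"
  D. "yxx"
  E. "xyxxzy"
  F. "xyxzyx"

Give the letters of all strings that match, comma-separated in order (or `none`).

A, B, C

A → match
B → match
C → match
D → no match
E → no match
F → no match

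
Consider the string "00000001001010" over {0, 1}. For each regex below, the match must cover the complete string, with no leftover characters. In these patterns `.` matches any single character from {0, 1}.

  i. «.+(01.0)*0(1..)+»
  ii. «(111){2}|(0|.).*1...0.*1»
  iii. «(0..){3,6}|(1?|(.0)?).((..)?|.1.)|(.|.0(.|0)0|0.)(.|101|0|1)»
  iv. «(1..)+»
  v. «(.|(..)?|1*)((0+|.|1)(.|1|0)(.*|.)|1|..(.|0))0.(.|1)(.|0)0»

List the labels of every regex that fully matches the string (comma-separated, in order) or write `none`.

v

i → no match
ii → no match
iii → no match
iv → no match — must start with "1"
v → match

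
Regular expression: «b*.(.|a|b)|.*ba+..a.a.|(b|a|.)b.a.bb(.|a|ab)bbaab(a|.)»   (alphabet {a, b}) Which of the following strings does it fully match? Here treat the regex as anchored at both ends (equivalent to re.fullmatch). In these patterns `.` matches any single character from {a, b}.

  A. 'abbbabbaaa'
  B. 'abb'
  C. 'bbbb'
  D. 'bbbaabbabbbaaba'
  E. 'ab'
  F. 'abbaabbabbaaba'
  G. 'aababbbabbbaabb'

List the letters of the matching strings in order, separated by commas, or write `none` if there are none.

A → no match
B → no match
C → match
D → match
E → match
F → match
G → no match

C, D, E, F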